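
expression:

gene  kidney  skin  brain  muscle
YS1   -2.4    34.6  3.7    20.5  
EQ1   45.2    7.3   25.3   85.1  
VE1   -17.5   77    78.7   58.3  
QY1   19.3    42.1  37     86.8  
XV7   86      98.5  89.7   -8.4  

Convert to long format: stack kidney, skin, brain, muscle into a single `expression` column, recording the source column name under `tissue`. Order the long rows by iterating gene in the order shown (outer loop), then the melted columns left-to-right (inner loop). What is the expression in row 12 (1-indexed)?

58.3

20 rows total (5 × 4). Row 12: index ⌊(12-1)/4⌋ = 2 into gene → VE1; (12-1) mod 4 = 3 into the melted columns → muscle.
So row 12 is (VE1, muscle, 58.3); expression = 58.3.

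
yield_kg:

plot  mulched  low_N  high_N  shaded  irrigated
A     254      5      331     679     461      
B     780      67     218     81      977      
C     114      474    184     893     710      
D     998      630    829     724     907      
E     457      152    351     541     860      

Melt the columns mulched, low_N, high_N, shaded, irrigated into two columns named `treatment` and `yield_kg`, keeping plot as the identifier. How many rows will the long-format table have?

5 plot values × 5 melted columns = 25 rows.

25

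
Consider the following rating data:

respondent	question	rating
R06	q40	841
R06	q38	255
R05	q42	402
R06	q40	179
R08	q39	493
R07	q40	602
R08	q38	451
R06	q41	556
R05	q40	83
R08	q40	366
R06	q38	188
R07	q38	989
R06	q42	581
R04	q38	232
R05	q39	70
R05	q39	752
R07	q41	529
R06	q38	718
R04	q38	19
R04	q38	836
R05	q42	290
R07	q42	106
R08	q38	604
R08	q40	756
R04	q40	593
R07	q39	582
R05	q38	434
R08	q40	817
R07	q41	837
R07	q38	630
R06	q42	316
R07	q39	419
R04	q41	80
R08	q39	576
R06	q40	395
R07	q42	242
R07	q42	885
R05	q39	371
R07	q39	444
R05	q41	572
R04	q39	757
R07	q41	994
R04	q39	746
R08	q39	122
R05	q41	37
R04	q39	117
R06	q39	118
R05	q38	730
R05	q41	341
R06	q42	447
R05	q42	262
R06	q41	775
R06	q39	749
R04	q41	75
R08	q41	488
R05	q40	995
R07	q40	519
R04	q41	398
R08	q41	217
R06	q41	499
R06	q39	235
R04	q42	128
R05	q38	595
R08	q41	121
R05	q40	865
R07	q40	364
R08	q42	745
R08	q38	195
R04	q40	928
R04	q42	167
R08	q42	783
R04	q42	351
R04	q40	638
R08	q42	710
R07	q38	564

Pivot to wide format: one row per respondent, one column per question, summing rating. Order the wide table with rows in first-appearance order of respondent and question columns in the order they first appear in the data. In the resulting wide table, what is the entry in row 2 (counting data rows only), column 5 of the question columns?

With rows in first-appearance order of respondent, row 2 is respondent=R05. question columns in first-appearance order: q40, q38, q42, q39, q41; column 5 is q41.
Long rows with respondent=R05, question=q41: 572 + 37 + 341 = 950.

950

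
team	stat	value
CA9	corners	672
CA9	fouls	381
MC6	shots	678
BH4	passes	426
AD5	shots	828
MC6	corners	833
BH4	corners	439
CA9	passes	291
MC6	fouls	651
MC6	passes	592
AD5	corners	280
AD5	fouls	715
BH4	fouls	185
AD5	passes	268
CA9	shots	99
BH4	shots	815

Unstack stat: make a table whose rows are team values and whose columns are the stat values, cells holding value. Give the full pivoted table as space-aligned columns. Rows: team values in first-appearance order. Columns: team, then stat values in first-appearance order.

Columns: team plus the 4 distinct stat values (corners, fouls, shots, passes).
For example, row CA9 column corners takes value=672 from the long row (CA9, corners).

team  corners  fouls  shots  passes
CA9   672      381    99     291   
MC6   833      651    678    592   
BH4   439      185    815    426   
AD5   280      715    828    268   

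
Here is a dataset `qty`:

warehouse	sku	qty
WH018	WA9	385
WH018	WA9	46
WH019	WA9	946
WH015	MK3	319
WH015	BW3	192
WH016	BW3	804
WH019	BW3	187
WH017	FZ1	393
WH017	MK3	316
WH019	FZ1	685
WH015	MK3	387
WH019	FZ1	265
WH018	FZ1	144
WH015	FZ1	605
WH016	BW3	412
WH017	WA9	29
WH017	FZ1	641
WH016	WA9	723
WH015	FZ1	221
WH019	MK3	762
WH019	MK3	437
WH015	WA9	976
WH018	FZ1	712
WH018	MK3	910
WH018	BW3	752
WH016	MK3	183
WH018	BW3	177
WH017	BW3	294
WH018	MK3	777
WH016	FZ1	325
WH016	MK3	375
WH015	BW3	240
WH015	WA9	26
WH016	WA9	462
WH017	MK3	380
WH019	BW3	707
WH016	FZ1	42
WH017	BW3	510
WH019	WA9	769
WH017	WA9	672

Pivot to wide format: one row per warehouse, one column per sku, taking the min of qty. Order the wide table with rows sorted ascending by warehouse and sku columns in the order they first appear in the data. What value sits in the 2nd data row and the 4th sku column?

42

With rows sorted ascending by warehouse, row 2 is warehouse=WH016. sku columns in first-appearance order: WA9, MK3, BW3, FZ1; column 4 is FZ1.
Long rows with warehouse=WH016, sku=FZ1: min(325, 42) = 42.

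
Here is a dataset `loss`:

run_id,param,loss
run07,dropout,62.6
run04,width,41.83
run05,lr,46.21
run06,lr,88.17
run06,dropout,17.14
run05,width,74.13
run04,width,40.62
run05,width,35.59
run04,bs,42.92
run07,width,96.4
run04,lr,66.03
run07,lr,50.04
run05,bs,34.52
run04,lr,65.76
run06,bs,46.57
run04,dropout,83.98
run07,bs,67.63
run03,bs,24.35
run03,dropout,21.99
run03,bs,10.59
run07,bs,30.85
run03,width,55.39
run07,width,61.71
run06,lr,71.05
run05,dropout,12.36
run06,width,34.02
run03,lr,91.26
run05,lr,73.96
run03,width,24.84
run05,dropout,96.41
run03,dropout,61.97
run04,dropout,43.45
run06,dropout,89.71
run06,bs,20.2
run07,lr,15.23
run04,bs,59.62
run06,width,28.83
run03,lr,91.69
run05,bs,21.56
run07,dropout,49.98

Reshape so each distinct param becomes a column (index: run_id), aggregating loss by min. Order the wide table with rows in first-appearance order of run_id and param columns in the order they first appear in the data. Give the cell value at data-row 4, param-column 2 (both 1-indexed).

28.83

With rows in first-appearance order of run_id, row 4 is run_id=run06. param columns in first-appearance order: dropout, width, lr, bs; column 2 is width.
Long rows with run_id=run06, param=width: min(34.02, 28.83) = 28.83.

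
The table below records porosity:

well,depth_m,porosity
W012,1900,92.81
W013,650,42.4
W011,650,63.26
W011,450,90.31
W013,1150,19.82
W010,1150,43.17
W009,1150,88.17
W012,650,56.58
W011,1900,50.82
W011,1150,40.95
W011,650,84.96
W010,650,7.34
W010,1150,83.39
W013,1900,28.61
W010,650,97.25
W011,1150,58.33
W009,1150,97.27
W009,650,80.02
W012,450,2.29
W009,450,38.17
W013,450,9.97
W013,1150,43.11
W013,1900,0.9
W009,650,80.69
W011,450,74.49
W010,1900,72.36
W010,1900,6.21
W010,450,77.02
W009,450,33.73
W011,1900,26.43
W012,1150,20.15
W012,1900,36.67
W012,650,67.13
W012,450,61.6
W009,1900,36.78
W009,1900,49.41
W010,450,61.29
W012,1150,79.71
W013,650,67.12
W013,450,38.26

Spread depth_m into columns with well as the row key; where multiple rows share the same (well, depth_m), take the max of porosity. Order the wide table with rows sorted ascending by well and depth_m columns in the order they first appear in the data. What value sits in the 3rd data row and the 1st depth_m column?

50.82

With rows sorted ascending by well, row 3 is well=W011. depth_m columns in first-appearance order: 1900, 650, 450, 1150; column 1 is 1900.
Long rows with well=W011, depth_m=1900: max(50.82, 26.43) = 50.82.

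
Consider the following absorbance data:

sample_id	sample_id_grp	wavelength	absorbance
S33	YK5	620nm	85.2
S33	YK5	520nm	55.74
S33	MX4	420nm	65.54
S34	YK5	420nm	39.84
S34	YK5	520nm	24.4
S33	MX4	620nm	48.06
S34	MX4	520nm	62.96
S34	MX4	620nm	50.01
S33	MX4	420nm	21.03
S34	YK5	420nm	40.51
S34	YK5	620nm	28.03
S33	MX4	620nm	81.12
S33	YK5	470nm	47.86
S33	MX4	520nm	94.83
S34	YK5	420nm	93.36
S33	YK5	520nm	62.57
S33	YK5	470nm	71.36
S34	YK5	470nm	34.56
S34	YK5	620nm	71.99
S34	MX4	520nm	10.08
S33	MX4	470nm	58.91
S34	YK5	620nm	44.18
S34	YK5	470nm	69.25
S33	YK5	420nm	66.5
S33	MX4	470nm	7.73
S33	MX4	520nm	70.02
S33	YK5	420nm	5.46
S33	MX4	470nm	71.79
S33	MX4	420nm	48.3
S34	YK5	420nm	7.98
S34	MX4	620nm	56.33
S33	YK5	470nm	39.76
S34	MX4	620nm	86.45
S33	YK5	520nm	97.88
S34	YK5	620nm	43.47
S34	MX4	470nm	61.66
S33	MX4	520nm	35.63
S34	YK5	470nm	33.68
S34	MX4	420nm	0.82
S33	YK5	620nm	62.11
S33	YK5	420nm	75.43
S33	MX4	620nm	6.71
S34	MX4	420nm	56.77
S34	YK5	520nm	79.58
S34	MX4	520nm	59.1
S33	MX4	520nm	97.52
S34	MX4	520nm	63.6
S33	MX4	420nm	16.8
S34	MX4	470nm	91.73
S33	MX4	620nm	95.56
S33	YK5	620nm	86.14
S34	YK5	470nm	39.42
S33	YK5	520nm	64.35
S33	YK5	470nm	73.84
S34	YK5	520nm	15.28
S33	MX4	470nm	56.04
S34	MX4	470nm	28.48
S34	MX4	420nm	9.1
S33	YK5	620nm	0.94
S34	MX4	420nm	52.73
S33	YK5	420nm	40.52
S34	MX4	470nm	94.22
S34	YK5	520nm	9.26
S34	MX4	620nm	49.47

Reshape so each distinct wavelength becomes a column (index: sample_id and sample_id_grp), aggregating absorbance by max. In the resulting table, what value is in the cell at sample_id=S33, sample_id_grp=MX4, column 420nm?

65.54

Rows with sample_id=S33, sample_id_grp=MX4 and wavelength=420nm: absorbance values are 65.54, 21.03, 48.3, 16.8.
max(65.54, 21.03, 48.3, 16.8) = 65.54.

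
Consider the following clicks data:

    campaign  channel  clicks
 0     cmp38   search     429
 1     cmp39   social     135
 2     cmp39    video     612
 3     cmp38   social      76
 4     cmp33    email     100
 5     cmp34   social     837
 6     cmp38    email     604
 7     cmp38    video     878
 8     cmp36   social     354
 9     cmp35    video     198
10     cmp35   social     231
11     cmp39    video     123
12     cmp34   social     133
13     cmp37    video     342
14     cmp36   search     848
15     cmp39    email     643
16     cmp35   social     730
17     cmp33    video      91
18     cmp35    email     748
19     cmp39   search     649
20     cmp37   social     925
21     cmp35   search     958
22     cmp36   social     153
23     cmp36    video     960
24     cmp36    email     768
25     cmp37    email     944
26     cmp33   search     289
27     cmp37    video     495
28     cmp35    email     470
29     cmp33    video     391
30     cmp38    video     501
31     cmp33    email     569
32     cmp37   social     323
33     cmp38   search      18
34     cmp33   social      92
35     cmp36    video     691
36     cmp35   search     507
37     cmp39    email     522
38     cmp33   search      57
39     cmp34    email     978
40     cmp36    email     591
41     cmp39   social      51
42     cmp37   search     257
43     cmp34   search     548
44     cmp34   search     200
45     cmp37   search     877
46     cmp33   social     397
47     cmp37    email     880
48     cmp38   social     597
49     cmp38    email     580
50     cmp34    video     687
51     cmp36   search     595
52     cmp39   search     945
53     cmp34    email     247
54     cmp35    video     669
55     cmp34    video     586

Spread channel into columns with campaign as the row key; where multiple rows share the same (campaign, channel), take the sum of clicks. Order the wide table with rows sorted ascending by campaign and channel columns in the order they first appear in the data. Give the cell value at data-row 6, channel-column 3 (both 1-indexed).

1379

With rows sorted ascending by campaign, row 6 is campaign=cmp38. channel columns in first-appearance order: search, social, video, email; column 3 is video.
Long rows with campaign=cmp38, channel=video: 878 + 501 = 1379.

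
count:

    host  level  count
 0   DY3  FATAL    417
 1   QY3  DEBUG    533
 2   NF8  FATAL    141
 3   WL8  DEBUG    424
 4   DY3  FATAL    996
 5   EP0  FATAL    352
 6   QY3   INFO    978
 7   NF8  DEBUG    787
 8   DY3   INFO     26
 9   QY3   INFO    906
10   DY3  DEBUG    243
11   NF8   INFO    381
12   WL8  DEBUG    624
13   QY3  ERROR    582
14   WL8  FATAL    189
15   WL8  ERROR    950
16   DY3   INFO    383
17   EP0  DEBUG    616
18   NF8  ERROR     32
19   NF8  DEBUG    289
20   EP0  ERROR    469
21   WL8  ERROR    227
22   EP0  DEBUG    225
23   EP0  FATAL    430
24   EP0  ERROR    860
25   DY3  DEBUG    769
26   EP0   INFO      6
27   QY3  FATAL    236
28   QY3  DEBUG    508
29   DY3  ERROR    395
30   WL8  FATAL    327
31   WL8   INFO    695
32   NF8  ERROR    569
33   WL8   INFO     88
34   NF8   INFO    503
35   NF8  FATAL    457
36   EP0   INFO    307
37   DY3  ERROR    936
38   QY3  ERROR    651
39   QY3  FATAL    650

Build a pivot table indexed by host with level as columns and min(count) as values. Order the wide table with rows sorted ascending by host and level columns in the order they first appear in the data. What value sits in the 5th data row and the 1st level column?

With rows sorted ascending by host, row 5 is host=WL8. level columns in first-appearance order: FATAL, DEBUG, INFO, ERROR; column 1 is FATAL.
Long rows with host=WL8, level=FATAL: min(189, 327) = 189.

189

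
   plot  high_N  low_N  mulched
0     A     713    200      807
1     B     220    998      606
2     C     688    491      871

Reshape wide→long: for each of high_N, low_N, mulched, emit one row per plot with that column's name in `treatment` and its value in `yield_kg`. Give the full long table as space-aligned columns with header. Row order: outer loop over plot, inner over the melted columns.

Each (plot, column) pair becomes one row: 3 × 3 = 9 rows.
For example, (A, high_N) → yield_kg=713.

plot  treatment  yield_kg
A     high_N     713     
A     low_N      200     
A     mulched    807     
B     high_N     220     
B     low_N      998     
B     mulched    606     
C     high_N     688     
C     low_N      491     
C     mulched    871     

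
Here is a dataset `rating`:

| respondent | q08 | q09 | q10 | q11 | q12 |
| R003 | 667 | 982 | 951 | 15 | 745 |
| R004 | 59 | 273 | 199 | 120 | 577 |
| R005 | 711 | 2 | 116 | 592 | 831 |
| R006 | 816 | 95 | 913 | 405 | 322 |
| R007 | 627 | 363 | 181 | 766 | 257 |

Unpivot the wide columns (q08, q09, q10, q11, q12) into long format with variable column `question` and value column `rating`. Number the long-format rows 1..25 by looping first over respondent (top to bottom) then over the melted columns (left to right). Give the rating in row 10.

577

25 rows total (5 × 5). Row 10: index ⌊(10-1)/5⌋ = 1 into respondent → R004; (10-1) mod 5 = 4 into the melted columns → q12.
So row 10 is (R004, q12, 577); rating = 577.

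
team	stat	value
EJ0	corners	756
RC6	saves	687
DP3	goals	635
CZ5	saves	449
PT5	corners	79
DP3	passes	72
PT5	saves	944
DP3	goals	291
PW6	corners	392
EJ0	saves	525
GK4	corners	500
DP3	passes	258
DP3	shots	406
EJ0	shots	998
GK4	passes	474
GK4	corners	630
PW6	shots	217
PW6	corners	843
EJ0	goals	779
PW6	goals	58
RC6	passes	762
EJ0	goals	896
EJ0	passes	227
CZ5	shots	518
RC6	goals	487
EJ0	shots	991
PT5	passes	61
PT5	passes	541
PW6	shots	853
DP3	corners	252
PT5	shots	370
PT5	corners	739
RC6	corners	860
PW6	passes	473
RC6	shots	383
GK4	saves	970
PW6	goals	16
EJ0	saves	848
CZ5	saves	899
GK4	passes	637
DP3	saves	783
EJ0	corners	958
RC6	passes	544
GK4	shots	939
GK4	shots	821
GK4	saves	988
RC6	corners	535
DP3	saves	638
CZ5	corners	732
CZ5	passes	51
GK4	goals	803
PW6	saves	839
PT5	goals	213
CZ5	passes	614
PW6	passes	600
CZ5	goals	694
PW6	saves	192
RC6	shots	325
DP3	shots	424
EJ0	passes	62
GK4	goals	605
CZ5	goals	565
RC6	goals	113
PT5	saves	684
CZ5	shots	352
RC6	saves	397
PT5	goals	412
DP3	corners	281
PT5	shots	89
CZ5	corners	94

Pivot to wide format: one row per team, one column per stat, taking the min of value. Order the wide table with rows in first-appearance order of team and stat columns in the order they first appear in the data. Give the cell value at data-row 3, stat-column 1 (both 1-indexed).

With rows in first-appearance order of team, row 3 is team=DP3. stat columns in first-appearance order: corners, saves, goals, passes, shots; column 1 is corners.
Long rows with team=DP3, stat=corners: min(252, 281) = 252.

252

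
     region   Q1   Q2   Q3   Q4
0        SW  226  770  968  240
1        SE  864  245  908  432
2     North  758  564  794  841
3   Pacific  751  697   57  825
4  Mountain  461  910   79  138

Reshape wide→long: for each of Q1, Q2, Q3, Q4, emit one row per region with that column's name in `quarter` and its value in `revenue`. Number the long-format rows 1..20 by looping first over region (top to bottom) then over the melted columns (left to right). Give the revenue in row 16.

825

20 rows total (5 × 4). Row 16: index ⌊(16-1)/4⌋ = 3 into region → Pacific; (16-1) mod 4 = 3 into the melted columns → Q4.
So row 16 is (Pacific, Q4, 825); revenue = 825.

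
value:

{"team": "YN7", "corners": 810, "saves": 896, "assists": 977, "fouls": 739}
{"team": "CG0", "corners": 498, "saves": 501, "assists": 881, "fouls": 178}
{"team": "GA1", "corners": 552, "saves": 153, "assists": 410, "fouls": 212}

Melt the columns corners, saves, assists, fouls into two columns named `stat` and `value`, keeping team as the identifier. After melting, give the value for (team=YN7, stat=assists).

Unpivoting turns each (team, wide-column) pair into one long row.
The wide cell at row YN7, column assists holds 977, so the long row (YN7, assists) has value=977.

977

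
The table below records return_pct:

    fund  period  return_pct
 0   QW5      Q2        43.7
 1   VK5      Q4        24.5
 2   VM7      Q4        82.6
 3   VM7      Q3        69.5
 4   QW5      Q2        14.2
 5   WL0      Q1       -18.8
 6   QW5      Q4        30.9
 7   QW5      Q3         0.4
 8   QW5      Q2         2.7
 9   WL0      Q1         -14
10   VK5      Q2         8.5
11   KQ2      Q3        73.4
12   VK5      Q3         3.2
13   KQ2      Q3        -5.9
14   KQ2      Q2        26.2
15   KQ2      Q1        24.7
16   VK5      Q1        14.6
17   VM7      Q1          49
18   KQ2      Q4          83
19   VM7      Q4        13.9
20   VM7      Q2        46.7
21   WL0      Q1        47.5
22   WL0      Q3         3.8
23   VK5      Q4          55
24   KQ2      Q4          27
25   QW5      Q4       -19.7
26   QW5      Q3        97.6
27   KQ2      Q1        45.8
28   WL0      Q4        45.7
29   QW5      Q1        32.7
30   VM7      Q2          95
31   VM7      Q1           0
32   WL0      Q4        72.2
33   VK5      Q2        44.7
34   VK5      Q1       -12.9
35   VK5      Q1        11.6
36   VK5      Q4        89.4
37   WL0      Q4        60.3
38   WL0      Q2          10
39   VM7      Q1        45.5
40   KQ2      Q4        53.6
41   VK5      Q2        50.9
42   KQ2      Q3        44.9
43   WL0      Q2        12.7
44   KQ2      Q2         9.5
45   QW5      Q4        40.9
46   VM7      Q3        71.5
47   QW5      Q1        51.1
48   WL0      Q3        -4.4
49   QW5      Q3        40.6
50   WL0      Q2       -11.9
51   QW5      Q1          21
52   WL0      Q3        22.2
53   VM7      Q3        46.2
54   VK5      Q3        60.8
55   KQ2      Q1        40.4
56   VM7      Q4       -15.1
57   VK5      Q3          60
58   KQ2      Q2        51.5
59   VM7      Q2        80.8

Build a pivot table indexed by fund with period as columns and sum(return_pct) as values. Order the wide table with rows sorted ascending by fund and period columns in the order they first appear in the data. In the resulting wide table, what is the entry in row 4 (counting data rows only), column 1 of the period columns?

With rows sorted ascending by fund, row 4 is fund=VM7. period columns in first-appearance order: Q2, Q4, Q3, Q1; column 1 is Q2.
Long rows with fund=VM7, period=Q2: 46.7 + 95 + 80.8 = 222.5.

222.5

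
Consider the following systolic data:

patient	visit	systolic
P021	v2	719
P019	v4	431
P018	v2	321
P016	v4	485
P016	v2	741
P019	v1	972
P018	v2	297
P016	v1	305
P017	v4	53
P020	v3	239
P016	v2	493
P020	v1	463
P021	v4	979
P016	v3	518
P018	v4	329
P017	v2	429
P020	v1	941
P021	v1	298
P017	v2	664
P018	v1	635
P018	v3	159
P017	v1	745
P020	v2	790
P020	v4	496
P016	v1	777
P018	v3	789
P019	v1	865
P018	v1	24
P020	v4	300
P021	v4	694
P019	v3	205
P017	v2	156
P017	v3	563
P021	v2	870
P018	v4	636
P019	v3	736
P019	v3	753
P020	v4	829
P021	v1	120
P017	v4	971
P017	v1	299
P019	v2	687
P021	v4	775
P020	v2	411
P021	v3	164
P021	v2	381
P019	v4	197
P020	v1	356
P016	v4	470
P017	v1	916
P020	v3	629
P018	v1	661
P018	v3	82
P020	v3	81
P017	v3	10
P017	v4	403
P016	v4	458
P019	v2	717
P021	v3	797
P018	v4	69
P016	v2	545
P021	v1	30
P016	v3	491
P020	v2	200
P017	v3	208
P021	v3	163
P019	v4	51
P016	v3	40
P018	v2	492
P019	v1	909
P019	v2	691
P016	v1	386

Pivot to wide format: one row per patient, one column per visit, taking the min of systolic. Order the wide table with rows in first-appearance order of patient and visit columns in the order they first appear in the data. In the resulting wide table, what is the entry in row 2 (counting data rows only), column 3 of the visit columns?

865

With rows in first-appearance order of patient, row 2 is patient=P019. visit columns in first-appearance order: v2, v4, v1, v3; column 3 is v1.
Long rows with patient=P019, visit=v1: min(972, 865, 909) = 865.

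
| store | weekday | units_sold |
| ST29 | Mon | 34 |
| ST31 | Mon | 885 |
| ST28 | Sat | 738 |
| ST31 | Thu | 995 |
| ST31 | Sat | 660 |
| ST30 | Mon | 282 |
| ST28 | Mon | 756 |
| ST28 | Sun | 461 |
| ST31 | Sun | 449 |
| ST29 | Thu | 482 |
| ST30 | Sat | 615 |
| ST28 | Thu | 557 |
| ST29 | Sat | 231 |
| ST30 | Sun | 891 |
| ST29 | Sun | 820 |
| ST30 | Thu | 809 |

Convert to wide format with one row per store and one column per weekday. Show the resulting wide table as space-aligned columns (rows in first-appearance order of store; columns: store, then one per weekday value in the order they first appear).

Columns: store plus the 4 distinct weekday values (Mon, Sat, Thu, Sun).
For example, row ST29 column Mon takes units_sold=34 from the long row (ST29, Mon).

store  Mon  Sat  Thu  Sun
ST29   34   231  482  820
ST31   885  660  995  449
ST28   756  738  557  461
ST30   282  615  809  891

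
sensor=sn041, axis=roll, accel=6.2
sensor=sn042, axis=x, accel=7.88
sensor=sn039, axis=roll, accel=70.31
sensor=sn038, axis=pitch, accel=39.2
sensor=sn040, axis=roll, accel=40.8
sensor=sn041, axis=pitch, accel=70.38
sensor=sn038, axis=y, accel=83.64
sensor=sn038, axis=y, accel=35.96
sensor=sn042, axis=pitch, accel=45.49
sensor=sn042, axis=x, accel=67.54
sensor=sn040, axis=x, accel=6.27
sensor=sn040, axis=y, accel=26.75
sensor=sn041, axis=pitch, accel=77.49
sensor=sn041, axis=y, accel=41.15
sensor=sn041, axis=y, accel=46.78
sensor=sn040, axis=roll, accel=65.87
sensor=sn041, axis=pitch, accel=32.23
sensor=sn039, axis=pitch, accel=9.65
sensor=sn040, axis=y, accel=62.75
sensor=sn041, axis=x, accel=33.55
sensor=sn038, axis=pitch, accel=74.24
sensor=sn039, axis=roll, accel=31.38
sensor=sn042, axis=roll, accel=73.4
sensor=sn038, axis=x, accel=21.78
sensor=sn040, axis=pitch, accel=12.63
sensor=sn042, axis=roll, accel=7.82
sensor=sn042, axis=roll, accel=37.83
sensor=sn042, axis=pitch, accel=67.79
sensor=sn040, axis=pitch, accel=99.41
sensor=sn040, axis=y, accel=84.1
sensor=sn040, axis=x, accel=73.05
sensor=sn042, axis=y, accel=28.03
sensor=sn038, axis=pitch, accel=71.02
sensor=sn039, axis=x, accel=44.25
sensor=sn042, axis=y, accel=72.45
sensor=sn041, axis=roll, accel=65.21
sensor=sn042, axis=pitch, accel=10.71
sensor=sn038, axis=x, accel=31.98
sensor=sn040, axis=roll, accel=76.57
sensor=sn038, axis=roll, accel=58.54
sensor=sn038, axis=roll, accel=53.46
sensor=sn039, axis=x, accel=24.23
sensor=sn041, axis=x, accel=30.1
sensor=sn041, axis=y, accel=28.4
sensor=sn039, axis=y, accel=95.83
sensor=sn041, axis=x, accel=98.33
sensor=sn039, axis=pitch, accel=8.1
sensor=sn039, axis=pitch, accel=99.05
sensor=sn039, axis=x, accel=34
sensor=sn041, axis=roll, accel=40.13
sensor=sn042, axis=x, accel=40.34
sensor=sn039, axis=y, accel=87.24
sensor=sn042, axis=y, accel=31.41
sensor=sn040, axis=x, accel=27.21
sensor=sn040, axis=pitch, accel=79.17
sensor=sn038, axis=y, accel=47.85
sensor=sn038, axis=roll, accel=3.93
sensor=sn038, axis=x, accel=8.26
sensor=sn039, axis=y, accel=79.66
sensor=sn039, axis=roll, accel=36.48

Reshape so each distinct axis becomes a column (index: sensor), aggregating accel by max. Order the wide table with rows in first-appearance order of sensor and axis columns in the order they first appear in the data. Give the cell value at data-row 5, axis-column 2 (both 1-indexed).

With rows in first-appearance order of sensor, row 5 is sensor=sn040. axis columns in first-appearance order: roll, x, pitch, y; column 2 is x.
Long rows with sensor=sn040, axis=x: max(6.27, 73.05, 27.21) = 73.05.

73.05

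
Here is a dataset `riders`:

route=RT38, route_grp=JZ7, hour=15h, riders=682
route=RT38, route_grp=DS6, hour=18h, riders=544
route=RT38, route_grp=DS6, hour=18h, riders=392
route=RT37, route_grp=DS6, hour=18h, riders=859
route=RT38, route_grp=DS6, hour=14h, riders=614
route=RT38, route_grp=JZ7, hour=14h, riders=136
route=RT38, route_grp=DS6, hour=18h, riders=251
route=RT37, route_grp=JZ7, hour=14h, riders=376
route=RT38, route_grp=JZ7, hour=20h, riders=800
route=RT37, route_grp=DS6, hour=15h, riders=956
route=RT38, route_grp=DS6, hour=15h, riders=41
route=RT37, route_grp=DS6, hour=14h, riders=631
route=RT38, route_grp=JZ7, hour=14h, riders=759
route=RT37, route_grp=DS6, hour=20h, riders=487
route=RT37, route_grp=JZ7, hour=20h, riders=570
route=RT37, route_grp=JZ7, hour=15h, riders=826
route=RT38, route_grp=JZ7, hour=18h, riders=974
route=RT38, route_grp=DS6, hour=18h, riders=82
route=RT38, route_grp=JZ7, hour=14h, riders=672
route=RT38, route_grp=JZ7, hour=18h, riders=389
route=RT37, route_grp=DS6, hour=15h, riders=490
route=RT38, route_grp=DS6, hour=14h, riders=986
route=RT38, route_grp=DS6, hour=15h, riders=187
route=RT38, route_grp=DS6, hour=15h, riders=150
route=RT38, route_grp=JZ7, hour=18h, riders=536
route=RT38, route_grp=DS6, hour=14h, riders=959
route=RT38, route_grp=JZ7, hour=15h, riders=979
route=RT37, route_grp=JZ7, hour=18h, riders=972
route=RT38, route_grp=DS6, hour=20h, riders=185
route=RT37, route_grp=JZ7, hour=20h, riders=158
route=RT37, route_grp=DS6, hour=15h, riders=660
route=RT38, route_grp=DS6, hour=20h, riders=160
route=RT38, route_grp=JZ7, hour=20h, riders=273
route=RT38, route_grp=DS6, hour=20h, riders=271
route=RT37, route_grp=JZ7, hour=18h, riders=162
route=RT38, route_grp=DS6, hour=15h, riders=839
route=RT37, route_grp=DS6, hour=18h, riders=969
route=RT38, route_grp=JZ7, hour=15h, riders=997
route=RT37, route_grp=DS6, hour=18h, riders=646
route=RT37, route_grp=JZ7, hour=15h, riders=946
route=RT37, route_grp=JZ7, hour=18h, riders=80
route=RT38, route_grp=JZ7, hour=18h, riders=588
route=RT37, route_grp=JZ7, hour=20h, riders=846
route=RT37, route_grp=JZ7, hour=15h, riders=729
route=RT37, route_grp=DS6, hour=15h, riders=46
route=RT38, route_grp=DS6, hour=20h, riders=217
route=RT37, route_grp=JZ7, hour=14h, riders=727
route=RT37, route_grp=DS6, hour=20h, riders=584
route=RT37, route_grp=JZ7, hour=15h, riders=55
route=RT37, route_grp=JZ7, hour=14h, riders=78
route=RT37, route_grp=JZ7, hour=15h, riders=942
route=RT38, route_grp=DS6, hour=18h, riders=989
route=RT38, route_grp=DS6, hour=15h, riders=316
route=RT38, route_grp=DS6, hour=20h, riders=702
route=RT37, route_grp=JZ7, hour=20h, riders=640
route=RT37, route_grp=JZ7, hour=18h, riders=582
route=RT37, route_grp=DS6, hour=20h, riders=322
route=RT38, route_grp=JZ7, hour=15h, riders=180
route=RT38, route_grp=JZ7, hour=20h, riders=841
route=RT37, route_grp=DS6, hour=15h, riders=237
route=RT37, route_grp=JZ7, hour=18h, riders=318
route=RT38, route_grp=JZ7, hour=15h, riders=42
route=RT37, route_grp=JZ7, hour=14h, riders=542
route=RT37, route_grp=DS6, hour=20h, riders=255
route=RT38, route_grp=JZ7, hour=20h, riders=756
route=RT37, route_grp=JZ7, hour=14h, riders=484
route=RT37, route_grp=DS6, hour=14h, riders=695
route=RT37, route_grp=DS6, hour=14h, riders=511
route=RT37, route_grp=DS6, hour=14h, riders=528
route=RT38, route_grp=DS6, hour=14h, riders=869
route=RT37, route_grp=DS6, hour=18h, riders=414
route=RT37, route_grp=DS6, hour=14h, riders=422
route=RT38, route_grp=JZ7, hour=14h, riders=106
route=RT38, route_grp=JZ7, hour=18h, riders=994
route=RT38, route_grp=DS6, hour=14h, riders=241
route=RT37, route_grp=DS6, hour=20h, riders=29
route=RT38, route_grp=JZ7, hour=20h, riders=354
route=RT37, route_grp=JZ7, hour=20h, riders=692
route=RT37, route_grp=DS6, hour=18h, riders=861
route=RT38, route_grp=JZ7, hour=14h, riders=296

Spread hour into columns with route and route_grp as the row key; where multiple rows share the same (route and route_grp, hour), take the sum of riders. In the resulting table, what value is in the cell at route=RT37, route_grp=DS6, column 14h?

Rows with route=RT37, route_grp=DS6 and hour=14h: riders values are 631, 695, 511, 528, 422.
631 + 695 + 511 + 528 + 422 = 2787.

2787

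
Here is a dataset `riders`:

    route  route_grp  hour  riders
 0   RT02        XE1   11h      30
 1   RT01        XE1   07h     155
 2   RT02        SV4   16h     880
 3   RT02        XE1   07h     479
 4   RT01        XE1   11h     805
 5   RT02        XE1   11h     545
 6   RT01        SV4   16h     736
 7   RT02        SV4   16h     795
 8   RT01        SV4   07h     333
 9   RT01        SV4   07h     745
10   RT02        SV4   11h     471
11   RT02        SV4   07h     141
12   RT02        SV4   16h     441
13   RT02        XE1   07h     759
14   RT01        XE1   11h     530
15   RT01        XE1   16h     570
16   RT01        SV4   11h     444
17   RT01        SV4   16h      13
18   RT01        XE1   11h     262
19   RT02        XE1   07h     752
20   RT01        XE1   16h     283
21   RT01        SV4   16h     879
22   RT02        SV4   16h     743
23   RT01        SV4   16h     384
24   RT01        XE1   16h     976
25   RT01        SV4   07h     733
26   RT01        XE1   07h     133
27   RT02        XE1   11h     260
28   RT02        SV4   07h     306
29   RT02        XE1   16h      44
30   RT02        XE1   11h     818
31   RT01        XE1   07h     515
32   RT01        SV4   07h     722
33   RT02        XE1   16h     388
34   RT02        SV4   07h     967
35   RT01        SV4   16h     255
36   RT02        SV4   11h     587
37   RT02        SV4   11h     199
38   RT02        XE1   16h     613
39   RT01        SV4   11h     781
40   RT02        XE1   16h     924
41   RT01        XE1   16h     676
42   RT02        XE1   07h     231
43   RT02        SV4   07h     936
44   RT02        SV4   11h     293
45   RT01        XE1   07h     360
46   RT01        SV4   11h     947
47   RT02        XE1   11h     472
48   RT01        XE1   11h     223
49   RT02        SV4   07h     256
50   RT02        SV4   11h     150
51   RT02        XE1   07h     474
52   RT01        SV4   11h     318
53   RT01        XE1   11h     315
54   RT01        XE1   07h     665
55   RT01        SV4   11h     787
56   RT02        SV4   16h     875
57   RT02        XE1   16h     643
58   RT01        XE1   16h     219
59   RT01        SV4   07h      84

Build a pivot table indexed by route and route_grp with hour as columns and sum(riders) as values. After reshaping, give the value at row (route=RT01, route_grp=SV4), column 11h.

Rows with route=RT01, route_grp=SV4 and hour=11h: riders values are 444, 781, 947, 318, 787.
444 + 781 + 947 + 318 + 787 = 3277.

3277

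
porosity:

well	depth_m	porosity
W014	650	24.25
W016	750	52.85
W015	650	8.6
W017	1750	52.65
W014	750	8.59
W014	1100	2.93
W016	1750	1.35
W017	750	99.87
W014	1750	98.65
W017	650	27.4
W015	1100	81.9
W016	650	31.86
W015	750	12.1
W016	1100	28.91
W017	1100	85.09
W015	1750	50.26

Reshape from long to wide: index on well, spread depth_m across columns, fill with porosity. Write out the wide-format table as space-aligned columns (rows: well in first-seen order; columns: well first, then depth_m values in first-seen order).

Columns: well plus the 4 distinct depth_m values (650, 750, 1750, 1100).
For example, row W014 column 650 takes porosity=24.25 from the long row (W014, 650).

well  650    750    1750   1100 
W014  24.25  8.59   98.65  2.93 
W016  31.86  52.85  1.35   28.91
W015  8.6    12.1   50.26  81.9 
W017  27.4   99.87  52.65  85.09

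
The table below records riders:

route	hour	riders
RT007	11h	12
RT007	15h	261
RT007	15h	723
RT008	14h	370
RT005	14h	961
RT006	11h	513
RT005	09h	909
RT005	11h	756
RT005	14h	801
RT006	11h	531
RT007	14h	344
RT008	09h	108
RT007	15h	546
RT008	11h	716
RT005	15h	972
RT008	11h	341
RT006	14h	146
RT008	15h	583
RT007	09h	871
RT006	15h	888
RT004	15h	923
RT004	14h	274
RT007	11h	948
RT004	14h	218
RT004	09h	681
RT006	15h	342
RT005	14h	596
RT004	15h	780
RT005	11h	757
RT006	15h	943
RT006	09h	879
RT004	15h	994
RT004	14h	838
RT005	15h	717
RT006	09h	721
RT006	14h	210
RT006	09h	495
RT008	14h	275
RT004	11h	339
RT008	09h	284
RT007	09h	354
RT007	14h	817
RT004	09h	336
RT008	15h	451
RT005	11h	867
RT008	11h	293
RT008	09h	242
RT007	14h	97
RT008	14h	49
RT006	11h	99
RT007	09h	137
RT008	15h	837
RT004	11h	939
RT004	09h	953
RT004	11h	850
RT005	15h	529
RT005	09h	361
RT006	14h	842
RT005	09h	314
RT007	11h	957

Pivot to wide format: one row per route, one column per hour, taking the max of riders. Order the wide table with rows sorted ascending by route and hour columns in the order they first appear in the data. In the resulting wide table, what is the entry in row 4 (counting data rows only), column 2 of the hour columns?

With rows sorted ascending by route, row 4 is route=RT007. hour columns in first-appearance order: 11h, 15h, 14h, 09h; column 2 is 15h.
Long rows with route=RT007, hour=15h: max(261, 723, 546) = 723.

723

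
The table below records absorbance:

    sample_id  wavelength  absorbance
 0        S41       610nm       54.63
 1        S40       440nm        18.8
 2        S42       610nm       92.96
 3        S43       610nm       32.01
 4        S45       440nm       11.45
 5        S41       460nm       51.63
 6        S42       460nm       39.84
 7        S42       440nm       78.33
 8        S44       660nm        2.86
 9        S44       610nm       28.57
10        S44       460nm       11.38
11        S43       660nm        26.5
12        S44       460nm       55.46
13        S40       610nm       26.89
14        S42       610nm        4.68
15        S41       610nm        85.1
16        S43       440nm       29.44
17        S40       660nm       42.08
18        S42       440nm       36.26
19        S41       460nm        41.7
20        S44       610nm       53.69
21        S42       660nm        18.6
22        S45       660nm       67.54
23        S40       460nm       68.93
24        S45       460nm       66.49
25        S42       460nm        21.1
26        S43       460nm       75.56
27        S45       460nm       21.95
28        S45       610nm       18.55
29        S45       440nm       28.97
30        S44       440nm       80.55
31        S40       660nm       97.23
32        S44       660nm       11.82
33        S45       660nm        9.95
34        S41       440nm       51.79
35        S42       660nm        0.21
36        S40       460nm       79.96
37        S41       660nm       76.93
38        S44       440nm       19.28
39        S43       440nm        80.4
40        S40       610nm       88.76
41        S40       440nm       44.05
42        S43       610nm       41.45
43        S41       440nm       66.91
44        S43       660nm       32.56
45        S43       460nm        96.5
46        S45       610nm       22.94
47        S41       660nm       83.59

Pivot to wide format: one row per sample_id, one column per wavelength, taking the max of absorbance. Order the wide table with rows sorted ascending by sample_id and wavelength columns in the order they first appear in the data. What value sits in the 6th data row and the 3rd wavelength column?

With rows sorted ascending by sample_id, row 6 is sample_id=S45. wavelength columns in first-appearance order: 610nm, 440nm, 460nm, 660nm; column 3 is 460nm.
Long rows with sample_id=S45, wavelength=460nm: max(66.49, 21.95) = 66.49.

66.49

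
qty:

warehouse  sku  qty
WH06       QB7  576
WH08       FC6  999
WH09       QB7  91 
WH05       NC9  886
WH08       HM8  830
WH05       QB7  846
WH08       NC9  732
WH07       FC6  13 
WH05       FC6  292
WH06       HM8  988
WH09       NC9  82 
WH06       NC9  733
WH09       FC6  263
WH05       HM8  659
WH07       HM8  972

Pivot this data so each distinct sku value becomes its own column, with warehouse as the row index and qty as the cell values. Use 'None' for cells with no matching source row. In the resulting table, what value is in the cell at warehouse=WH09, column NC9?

82

The long row with warehouse=WH09, sku=NC9 has qty=82.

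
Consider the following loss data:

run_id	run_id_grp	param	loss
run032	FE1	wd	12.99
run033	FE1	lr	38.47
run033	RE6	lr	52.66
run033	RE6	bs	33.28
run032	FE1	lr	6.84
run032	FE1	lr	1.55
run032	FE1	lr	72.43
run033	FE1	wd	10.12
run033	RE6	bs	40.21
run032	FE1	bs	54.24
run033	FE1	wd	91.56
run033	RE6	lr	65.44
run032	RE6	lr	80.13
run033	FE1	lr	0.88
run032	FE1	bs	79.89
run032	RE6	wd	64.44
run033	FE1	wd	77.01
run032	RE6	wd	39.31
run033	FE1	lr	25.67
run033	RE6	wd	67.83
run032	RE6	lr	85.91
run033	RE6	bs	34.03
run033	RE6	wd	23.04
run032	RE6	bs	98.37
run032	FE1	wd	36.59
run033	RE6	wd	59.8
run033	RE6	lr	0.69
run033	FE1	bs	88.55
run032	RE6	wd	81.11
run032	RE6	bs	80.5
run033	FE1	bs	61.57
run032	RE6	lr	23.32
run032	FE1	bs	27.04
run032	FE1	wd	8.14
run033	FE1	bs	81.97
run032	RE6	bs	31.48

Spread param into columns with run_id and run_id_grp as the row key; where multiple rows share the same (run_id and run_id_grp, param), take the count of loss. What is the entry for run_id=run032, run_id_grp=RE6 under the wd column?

Rows with run_id=run032, run_id_grp=RE6 and param=wd: loss values are 64.44, 39.31, 81.11.
3 rows match — count = 3.

3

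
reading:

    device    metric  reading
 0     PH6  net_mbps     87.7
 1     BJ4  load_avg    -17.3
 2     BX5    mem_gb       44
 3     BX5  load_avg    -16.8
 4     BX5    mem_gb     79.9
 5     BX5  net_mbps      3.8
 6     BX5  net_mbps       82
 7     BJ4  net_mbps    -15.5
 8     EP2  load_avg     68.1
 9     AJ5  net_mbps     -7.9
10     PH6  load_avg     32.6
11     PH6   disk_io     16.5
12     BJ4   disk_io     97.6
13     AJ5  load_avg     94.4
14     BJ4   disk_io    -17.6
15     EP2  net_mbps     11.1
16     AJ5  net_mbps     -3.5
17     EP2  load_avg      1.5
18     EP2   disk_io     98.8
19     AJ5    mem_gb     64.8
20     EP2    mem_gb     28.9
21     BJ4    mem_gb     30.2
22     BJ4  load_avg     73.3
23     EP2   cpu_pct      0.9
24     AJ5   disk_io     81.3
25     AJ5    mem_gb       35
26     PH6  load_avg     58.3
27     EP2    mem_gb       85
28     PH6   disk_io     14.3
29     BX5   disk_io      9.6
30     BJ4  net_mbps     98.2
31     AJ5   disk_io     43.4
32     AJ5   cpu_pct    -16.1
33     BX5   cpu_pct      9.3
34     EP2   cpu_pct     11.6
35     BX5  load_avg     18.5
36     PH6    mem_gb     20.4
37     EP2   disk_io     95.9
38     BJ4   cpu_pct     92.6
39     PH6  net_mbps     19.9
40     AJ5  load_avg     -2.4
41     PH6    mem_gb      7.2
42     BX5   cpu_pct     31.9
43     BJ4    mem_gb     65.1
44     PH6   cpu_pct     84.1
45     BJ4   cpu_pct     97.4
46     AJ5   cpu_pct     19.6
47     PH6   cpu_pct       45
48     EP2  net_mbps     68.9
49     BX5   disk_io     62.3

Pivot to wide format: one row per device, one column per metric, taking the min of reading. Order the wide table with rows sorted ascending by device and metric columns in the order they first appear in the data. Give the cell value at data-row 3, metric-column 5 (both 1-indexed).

With rows sorted ascending by device, row 3 is device=BX5. metric columns in first-appearance order: net_mbps, load_avg, mem_gb, disk_io, cpu_pct; column 5 is cpu_pct.
Long rows with device=BX5, metric=cpu_pct: min(9.3, 31.9) = 9.3.

9.3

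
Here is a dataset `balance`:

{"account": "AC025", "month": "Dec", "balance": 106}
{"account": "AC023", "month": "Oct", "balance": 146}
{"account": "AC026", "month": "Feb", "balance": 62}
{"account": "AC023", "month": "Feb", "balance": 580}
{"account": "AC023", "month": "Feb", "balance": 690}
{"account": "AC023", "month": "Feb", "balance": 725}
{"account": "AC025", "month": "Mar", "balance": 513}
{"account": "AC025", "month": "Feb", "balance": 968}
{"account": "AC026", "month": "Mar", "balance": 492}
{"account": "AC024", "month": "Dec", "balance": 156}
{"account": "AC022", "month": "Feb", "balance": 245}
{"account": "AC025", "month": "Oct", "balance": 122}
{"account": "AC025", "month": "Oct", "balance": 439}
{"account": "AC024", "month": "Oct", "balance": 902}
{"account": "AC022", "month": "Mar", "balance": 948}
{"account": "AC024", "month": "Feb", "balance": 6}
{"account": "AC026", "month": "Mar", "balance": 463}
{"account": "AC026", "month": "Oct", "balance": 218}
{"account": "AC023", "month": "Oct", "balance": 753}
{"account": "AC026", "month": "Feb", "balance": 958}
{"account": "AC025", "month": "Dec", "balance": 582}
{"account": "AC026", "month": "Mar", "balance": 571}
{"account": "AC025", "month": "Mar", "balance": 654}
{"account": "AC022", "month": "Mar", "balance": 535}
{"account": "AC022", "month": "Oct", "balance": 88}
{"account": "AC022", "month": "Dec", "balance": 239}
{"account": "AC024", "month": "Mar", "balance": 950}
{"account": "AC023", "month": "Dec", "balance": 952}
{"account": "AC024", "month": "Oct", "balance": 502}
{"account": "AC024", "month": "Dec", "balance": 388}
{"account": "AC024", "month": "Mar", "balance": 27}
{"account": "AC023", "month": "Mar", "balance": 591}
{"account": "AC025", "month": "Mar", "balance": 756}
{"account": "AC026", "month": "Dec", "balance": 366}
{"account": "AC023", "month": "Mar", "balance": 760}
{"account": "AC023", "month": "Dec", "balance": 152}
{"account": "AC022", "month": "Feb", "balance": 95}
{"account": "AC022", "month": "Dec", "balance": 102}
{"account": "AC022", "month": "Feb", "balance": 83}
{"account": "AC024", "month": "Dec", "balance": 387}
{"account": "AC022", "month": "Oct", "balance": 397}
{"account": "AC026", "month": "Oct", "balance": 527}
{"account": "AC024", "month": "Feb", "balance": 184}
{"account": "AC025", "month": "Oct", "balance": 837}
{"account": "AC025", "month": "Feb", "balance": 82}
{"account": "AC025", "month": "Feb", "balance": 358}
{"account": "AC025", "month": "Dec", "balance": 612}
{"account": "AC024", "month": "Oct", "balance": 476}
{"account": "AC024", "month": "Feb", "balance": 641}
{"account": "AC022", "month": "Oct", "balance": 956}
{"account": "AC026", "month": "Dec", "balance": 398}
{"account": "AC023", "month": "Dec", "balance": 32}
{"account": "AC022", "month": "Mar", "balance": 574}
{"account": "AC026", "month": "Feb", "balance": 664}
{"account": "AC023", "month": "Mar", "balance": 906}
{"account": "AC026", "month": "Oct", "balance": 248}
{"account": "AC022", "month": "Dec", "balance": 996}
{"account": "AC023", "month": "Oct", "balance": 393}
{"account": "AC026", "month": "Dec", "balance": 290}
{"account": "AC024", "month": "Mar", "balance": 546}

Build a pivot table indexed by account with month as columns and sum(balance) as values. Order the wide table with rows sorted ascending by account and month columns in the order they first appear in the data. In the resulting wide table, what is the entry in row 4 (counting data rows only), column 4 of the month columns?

With rows sorted ascending by account, row 4 is account=AC025. month columns in first-appearance order: Dec, Oct, Feb, Mar; column 4 is Mar.
Long rows with account=AC025, month=Mar: 513 + 654 + 756 = 1923.

1923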